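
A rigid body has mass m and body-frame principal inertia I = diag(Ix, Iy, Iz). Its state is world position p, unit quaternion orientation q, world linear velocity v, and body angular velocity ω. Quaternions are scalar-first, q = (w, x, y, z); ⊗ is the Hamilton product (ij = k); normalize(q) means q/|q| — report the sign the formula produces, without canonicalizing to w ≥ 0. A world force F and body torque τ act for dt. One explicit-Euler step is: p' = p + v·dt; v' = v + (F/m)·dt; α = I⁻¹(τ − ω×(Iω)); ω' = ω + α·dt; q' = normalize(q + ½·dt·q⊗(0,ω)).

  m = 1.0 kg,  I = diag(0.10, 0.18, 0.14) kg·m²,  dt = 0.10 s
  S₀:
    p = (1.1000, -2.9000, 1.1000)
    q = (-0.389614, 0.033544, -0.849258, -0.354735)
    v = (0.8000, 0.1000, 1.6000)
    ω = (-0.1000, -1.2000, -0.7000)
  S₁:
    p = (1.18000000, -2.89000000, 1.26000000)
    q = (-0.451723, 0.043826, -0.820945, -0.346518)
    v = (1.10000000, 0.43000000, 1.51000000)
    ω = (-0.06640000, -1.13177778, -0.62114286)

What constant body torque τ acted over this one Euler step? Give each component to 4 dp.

τ = (0.0000, 0.1200, 0.1200)

Δω = ω₁−ω₀ = (0.03360000, 0.06822222, 0.07885714)
τ = I·(Δω/dt) + ω₀×(Iω₀) = (0.0000, 0.1200, 0.1200)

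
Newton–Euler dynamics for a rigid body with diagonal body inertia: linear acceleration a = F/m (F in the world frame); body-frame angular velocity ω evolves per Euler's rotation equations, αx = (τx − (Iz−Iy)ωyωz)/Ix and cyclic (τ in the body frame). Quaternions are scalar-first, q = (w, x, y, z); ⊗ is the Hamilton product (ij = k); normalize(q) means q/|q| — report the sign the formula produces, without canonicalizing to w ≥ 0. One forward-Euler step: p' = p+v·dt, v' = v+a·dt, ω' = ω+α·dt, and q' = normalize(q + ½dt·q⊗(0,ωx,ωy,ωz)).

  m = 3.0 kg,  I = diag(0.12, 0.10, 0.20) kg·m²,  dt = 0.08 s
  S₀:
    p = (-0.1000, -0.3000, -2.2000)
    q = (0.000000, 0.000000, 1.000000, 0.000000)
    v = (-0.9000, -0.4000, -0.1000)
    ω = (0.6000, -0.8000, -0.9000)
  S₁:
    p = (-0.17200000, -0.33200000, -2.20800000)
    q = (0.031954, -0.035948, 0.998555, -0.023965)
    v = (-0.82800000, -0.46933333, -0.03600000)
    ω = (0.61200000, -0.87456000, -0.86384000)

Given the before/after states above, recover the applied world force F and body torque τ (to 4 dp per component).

F = (2.7000, -2.6000, 2.4000)
τ = (0.0900, -0.0500, 0.1000)

v₁ − v₀ = (0.07200000, -0.06933333, 0.06400000)
applied force F = (2.7000, -2.6000, 2.4000)
ω₁ − ω₀ = (0.01200000, -0.07456000, 0.03616000)
gyro term ω₀×Iω₀ = (0.0720, 0.0432, 0.0096)
applied torque τ = (0.0900, -0.0500, 0.1000)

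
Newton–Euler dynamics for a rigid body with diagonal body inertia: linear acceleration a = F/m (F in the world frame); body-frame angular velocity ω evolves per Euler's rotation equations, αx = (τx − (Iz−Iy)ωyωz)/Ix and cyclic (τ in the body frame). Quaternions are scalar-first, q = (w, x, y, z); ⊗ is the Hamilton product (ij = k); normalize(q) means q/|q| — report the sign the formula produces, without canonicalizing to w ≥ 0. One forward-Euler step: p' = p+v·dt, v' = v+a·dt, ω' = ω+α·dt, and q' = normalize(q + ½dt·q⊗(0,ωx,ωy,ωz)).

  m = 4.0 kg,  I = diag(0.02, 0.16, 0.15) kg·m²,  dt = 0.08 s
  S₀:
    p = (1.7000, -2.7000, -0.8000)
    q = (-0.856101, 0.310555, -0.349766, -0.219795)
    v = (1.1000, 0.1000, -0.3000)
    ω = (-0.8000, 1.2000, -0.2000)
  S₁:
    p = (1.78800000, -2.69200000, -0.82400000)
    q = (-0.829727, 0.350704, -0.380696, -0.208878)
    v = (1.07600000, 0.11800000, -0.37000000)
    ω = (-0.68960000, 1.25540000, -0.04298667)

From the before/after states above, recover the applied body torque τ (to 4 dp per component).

rate change Δω = (0.11040000, 0.05540000, 0.15701333)
precession coupling = (0.0024, -0.0208, -0.1344)
I·α + gyro = (0.0300, 0.0900, 0.1600)

τ = (0.0300, 0.0900, 0.1600)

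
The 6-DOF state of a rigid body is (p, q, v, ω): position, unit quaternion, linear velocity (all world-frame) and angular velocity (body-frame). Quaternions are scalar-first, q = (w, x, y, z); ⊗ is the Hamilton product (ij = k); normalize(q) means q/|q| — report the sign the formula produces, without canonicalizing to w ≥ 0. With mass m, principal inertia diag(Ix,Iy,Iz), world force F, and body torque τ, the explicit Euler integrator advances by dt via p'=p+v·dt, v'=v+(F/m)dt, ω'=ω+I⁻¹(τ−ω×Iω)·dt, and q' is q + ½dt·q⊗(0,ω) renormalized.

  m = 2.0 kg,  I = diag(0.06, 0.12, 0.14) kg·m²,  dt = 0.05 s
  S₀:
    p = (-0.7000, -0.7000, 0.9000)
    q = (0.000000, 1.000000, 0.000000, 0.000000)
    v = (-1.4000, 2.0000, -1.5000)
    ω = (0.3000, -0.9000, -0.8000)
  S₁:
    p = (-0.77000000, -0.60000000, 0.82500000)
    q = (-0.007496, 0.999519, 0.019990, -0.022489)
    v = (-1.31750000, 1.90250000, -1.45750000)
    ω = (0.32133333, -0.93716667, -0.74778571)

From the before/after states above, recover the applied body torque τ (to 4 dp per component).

τ = (0.0400, -0.0700, 0.1300)

Δω = ω₁−ω₀ = (0.02133333, -0.03716667, 0.05221429)
precession coupling = (0.0144, 0.0192, -0.0162)
I·α + gyro = (0.0400, -0.0700, 0.1300)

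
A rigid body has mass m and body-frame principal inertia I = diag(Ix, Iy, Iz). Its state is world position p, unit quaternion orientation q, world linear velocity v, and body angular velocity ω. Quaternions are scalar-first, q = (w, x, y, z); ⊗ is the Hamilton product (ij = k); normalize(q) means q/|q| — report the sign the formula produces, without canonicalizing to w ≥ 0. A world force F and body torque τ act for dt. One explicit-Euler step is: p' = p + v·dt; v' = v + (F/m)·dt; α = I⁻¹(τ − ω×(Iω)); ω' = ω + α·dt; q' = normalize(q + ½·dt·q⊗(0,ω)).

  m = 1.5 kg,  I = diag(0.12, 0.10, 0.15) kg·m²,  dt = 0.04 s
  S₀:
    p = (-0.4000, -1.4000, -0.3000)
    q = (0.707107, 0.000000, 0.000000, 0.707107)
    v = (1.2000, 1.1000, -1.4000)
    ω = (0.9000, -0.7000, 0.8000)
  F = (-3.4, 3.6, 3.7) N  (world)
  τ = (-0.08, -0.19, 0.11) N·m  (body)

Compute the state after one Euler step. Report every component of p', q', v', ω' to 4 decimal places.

p' = (-0.3520, -1.3560, -0.3560)
q' = (0.6955, 0.0226, 0.0028, 0.7181)
v' = (1.1093, 1.1960, -1.3013)
ω' = (0.8827, -0.7674, 0.8260)

angular accel α = (-0.4333, -1.6840, 0.6493)
ω' = ω + α·dt = (0.8827, -0.7674, 0.8260)
2q̇ = q⊗(0,ω) = (-0.5656856, 1.1313712, 0.1414214, 0.5656856)
q' = normalize(q + ½dt·q⊗(0,ω)) = (0.6955, 0.0226, 0.0028, 0.7181)
p + v·dt = (-0.3520, -1.3560, -0.3560)
new velocity v' = (1.1093, 1.1960, -1.3013)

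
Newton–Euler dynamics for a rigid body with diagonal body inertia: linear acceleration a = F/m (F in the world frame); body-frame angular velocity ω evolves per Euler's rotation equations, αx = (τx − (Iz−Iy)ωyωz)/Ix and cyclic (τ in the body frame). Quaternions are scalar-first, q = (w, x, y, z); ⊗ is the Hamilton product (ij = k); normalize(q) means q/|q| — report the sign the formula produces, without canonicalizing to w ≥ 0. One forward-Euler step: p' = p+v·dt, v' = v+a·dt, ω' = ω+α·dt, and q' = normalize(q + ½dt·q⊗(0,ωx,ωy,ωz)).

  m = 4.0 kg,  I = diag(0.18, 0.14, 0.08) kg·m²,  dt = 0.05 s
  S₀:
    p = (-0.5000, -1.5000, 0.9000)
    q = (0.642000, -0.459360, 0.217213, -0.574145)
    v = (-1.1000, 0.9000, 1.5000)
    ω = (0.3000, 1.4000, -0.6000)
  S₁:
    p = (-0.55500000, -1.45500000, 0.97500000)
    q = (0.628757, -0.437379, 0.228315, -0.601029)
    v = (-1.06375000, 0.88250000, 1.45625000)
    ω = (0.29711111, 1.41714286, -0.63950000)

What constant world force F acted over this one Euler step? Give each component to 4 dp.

F = (2.9000, -1.4000, -3.5000)

velocity change Δv = (0.03625000, -0.01750000, -0.04375000)
applied force F = (2.9000, -1.4000, -3.5000)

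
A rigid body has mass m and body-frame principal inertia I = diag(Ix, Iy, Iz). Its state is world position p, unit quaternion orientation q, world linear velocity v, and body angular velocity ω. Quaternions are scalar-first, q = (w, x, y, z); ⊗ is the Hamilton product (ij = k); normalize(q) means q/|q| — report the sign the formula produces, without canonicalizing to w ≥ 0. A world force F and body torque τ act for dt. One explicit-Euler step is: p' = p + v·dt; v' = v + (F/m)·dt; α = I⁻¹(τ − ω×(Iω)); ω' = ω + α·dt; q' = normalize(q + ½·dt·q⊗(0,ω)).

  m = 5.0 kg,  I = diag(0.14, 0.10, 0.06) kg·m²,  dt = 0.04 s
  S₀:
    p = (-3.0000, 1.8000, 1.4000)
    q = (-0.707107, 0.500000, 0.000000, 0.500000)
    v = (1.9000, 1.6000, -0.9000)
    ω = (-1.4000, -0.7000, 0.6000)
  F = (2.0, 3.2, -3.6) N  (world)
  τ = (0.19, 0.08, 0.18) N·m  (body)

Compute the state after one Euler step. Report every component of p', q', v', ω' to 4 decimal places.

p' = p + v·dt = (-2.9240, 1.8640, 1.3640)
v' = v + a·dt = (1.9160, 1.6256, -0.9288)
precession coupling ω×(Iω) = (0.0168, -0.0672, -0.0392)
α = I⁻¹(τ − ω×Iω) = (1.2371, 1.4720, 3.6533)
ω + α·dt = (-1.3505, -0.6411, 0.7461)
Hamilton product q⊗(0,ω) = (0.4000000, 1.3399498, -0.5050251, -0.7742642)
q' = normalize(q + ½dt·q⊗(0,ω)) = (-0.6987, 0.5265, -0.0101, 0.4842)

p' = (-2.9240, 1.8640, 1.3640)
q' = (-0.6987, 0.5265, -0.0101, 0.4842)
v' = (1.9160, 1.6256, -0.9288)
ω' = (-1.3505, -0.6411, 0.7461)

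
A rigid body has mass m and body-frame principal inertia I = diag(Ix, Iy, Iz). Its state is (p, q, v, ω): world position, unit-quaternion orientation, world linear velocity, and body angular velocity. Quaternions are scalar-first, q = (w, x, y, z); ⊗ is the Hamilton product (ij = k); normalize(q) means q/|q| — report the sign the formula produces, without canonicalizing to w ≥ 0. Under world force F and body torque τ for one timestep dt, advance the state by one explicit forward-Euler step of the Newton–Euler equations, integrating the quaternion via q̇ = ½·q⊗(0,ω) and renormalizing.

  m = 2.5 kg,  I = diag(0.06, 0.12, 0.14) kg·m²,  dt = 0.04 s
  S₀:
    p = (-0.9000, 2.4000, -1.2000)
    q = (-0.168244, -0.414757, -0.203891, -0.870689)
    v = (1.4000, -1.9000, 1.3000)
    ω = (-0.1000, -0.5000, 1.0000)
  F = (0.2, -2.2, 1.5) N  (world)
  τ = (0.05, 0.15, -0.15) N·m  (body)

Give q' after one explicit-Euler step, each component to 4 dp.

q' = (-0.1537, -0.4271, -0.1921, -0.8701)

2q̇ = q⊗(0,ω) = (0.7272678, -0.6224111, 0.5859479, 0.0187454)
updated quaternion q' = (-0.1537, -0.4271, -0.1921, -0.8701)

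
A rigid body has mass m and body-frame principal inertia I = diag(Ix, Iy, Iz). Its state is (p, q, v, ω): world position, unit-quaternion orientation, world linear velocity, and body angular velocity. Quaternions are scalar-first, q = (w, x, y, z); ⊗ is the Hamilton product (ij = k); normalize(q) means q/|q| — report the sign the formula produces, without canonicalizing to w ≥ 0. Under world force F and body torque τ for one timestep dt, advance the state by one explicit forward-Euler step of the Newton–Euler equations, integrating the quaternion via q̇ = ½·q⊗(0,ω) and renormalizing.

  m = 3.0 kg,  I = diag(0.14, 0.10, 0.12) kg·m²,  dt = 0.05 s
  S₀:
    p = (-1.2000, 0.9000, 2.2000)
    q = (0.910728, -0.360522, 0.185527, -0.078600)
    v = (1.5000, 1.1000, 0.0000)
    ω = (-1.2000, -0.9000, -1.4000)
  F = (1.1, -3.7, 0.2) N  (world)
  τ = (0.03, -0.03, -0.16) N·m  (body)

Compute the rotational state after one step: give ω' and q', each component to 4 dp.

ω' = (-1.1983, -0.9318, -1.4487)
q' = (0.9002, -0.3956, 0.1546, -0.0967)

gyro term ω×Iω = (0.0252, 0.0336, -0.0432)
α = I⁻¹(τ − ω×Iω) = (0.0343, -0.6360, -0.9733)
new body rate ω' = (-1.1983, -0.9318, -1.4487)
Hamilton product q⊗(0,ω) = (-0.3756921, -1.4233514, -1.2300660, -0.7279170)
q' = normalize(q + ½dt·q⊗(0,ω)) = (0.9002, -0.3956, 0.1546, -0.0967)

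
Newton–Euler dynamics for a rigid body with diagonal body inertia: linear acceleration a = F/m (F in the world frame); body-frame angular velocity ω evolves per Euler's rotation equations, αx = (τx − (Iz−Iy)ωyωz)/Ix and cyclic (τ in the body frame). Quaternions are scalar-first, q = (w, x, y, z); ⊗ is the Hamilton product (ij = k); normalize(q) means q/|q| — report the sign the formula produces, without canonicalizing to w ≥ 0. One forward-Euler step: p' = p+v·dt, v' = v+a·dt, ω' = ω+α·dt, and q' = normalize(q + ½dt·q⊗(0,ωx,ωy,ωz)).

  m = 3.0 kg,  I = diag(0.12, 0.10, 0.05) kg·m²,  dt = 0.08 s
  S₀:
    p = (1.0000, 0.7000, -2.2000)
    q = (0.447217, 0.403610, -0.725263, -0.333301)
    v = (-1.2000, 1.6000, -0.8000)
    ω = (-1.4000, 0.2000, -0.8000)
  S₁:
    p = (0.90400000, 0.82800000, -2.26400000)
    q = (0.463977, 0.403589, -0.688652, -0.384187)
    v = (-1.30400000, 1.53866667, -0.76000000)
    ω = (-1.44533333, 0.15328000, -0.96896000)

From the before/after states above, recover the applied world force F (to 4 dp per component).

F = (-3.9000, -2.3000, 1.5000)

v₁ − v₀ = (-0.10400000, -0.06133333, 0.04000000)
m·(v₁−v₀)/dt = (-3.9000, -2.3000, 1.5000)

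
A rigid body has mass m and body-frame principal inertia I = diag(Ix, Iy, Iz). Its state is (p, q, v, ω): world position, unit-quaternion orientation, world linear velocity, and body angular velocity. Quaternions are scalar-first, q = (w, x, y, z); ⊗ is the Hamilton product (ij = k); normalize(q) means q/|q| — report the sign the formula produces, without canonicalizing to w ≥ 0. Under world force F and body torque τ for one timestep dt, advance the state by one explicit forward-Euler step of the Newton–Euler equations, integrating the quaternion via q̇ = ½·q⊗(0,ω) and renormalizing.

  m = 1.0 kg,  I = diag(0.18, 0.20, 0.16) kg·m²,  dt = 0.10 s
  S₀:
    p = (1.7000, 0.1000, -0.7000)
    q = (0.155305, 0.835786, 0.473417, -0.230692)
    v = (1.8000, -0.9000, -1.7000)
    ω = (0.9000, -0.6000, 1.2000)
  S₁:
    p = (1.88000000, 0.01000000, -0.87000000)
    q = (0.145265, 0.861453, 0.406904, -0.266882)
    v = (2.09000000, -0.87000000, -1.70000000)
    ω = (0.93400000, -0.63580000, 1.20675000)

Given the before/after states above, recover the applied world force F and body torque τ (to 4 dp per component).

F = (2.9000, 0.3000, 0.0000)
τ = (0.0900, -0.0500, 0.0000)

Δω = ω₁−ω₀ = (0.03400000, -0.03580000, 0.00675000)
applied torque τ = (0.0900, -0.0500, 0.0000)
velocity change Δv = (0.29000000, 0.03000000, 0.00000000)
applied force F = (2.9000, 0.3000, 0.0000)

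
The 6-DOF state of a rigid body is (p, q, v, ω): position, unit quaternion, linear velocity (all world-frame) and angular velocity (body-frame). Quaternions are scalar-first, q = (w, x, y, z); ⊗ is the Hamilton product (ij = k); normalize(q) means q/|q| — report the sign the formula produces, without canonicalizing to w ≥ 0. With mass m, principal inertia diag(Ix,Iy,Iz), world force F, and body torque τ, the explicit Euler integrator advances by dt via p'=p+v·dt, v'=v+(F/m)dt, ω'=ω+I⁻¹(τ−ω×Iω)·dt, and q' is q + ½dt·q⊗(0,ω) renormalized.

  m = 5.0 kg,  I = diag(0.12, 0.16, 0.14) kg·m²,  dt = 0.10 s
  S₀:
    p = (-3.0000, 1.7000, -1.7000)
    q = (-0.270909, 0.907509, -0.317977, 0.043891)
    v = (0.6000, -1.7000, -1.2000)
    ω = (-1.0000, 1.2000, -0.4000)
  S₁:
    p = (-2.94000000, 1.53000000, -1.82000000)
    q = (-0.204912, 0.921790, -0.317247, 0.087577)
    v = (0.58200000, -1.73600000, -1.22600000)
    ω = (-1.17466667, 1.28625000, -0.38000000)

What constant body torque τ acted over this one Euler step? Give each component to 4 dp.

ω₁ − ω₀ = (-0.17466667, 0.08625000, 0.02000000)
ω₀×(Iω₀) = (0.0096, -0.0080, -0.0480)
I·α + gyro = (-0.2000, 0.1300, -0.0200)

τ = (-0.2000, 0.1300, -0.0200)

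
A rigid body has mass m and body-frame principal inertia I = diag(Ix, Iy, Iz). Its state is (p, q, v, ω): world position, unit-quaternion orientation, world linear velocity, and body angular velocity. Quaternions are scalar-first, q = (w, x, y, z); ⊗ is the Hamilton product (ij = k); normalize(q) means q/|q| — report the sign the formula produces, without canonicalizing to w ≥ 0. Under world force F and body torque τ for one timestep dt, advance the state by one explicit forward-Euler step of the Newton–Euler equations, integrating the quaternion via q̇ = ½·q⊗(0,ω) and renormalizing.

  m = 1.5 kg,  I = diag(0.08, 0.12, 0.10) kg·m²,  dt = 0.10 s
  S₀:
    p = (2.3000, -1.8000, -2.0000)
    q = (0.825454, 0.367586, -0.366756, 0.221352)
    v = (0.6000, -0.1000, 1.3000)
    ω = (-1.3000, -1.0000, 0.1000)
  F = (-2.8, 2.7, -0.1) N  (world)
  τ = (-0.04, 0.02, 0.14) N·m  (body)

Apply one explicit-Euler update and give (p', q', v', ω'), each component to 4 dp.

p' = (2.3600, -1.8100, -1.8700)
q' = (0.8271, 0.3221, -0.4228, 0.1826)
v' = (0.4133, 0.0800, 1.2933)
ω' = (-1.3525, -0.9855, 0.1880)

gyro term ω×Iω = (0.0020, 0.0026, 0.0520)
α = I⁻¹(τ − ω×Iω) = (-0.5250, 0.1450, 0.8800)
new body rate ω' = (-1.3525, -0.9855, 0.1880)
Hamilton product q⊗(0,ω) = (0.0889706, -0.8884138, -1.1499702, -0.7618234)
updated quaternion q' = (0.8271, 0.3221, -0.4228, 0.1826)
a = F/m = (-1.8667, 1.8000, -0.0667)
p + v·dt = (2.3600, -1.8100, -1.8700)
v + (F/m)dt = (0.4133, 0.0800, 1.2933)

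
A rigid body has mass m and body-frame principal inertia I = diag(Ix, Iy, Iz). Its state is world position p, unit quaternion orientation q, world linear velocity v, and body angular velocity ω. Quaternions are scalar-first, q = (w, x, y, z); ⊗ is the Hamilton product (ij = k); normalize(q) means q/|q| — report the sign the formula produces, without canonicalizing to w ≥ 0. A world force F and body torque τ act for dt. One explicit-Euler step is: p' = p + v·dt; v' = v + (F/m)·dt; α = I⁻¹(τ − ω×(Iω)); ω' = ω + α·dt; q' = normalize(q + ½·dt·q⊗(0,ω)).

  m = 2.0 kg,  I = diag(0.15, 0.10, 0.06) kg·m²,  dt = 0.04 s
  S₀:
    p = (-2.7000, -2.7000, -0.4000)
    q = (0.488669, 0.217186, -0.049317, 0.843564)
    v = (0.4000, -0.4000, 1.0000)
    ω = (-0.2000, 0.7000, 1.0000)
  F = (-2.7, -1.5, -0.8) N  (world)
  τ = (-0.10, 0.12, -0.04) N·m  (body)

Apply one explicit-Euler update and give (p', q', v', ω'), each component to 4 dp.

p' = (-2.6840, -2.7160, -0.3600)
q' = (0.4732, 0.2024, -0.0502, 0.8559)
v' = (0.3460, -0.4300, 0.9840)
ω' = (-0.2192, 0.7552, 0.9687)

new position p' = (-2.6840, -2.7160, -0.3600)
v + (F/m)dt = (0.3460, -0.4300, 0.9840)
gyro term ω×Iω = (-0.0280, -0.0180, 0.0070)
(τ − ω×Iω)/I = (-0.4800, 1.3800, -0.7833)
ω' = ω + α·dt = (-0.2192, 0.7552, 0.9687)
Hamilton product q⊗(0,ω) = (-0.7656049, -0.7375456, -0.0438305, 0.6308358)
q' = normalize(q + ½dt·q⊗(0,ω)) = (0.4732, 0.2024, -0.0502, 0.8559)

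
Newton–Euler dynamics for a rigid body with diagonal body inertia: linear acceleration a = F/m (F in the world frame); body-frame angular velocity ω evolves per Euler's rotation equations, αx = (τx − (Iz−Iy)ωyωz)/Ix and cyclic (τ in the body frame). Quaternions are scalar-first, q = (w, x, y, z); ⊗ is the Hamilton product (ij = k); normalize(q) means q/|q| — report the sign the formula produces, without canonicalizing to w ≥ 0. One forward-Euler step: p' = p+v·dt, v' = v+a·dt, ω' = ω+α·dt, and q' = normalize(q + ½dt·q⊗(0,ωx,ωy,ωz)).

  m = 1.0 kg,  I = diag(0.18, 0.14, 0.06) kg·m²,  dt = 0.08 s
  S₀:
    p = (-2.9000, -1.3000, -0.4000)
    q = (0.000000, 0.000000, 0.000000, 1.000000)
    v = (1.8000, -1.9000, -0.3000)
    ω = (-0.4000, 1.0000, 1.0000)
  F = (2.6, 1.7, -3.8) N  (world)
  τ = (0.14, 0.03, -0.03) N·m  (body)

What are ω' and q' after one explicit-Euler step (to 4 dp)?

ω' = (-0.3022, 1.0446, 0.9387)
q' = (-0.0399, -0.0399, -0.0160, 0.9983)

ω×(Iω) gyroscopic = (-0.0800, -0.0480, 0.0160)
angular accel α = (1.2222, 0.5571, -0.7667)
ω' = ω + α·dt = (-0.3022, 1.0446, 0.9387)
2q̇ = q⊗(0,ω) = (-1.0000000, -1.0000000, -0.4000000, 0.0000000)
q + ½dt·q⊗(0,ω), renormalized = (-0.0399, -0.0399, -0.0160, 0.9983)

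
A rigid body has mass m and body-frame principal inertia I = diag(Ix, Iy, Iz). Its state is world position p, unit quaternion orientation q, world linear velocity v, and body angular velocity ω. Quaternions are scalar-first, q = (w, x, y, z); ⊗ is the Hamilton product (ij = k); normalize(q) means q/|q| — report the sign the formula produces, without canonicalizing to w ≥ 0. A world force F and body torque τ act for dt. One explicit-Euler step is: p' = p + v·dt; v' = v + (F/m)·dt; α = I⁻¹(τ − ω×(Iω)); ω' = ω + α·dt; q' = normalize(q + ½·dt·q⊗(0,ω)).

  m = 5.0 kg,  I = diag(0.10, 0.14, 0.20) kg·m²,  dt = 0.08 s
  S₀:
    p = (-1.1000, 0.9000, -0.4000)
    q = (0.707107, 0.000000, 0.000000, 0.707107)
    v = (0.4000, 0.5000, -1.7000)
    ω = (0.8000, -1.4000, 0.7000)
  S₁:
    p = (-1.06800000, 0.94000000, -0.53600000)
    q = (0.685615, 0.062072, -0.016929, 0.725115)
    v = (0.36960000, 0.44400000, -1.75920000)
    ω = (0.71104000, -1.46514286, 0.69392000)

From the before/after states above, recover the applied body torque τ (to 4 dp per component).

τ = (-0.1700, -0.1700, -0.0600)

rate change Δω = (-0.08896000, -0.06514286, -0.00608000)
I·α + gyro = (-0.1700, -0.1700, -0.0600)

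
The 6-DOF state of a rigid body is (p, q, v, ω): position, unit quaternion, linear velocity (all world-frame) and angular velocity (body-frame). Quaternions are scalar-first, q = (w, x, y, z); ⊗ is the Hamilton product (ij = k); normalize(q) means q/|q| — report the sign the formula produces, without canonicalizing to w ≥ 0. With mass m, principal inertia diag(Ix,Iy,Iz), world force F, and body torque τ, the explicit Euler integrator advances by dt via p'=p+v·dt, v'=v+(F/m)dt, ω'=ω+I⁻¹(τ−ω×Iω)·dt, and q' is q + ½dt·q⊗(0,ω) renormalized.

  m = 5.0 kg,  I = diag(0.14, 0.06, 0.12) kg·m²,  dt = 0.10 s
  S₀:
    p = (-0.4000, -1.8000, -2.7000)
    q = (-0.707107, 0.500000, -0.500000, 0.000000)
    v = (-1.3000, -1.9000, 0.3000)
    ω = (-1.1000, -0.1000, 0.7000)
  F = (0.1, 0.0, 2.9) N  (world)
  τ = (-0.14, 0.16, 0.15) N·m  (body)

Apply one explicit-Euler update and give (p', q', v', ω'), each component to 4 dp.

linear accel F/m = (0.0200, 0.0000, 0.5800)
p' = p + v·dt = (-0.5300, -1.9900, -2.6700)
new velocity v' = (-1.2980, -1.9000, 0.3580)
gyro term ω×Iω = (-0.0042, -0.0154, -0.0088)
angular accel α = (-0.9700, 2.9233, 1.3233)
ω' = ω + α·dt = (-1.1970, 0.1923, 0.8323)
q⊗(0,ω) = (0.5000000, 0.4278177, -0.2792893, -1.0949749)
q + ½dt·q⊗(0,ω), renormalized = (-0.6807, 0.5203, -0.5129, -0.0546)

p' = (-0.5300, -1.9900, -2.6700)
q' = (-0.6807, 0.5203, -0.5129, -0.0546)
v' = (-1.2980, -1.9000, 0.3580)
ω' = (-1.1970, 0.1923, 0.8323)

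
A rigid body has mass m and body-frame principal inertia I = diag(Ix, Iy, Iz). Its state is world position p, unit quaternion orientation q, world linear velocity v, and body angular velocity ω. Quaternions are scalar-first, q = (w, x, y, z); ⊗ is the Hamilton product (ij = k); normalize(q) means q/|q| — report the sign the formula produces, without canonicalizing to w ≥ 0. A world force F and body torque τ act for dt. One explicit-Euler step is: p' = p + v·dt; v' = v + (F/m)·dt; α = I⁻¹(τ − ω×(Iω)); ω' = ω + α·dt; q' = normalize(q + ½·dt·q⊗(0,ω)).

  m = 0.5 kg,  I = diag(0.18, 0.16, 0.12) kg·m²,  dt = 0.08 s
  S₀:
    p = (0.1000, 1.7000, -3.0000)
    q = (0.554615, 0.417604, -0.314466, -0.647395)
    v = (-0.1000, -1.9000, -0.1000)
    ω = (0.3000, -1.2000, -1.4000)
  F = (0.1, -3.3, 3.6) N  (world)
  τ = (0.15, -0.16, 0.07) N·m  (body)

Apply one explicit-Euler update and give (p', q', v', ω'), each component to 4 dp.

p + v·dt = (0.0920, 1.5480, -3.0080)
new velocity v' = (-0.0840, -2.4280, 0.4760)
ω×(Iω) gyroscopic = (-0.0672, -0.0252, 0.0072)
(τ − ω×Iω)/I = (1.2067, -0.8425, 0.5233)
ω' = ω + α·dt = (0.3965, -1.2674, -1.3581)
Hamilton product q⊗(0,ω) = (-1.4089934, -0.1702371, -0.2751109, -1.1832460)
q' = normalize(q + ½dt·q⊗(0,ω)) = (0.4969, 0.4097, -0.3246, -0.6928)

p' = (0.0920, 1.5480, -3.0080)
q' = (0.4969, 0.4097, -0.3246, -0.6928)
v' = (-0.0840, -2.4280, 0.4760)
ω' = (0.3965, -1.2674, -1.3581)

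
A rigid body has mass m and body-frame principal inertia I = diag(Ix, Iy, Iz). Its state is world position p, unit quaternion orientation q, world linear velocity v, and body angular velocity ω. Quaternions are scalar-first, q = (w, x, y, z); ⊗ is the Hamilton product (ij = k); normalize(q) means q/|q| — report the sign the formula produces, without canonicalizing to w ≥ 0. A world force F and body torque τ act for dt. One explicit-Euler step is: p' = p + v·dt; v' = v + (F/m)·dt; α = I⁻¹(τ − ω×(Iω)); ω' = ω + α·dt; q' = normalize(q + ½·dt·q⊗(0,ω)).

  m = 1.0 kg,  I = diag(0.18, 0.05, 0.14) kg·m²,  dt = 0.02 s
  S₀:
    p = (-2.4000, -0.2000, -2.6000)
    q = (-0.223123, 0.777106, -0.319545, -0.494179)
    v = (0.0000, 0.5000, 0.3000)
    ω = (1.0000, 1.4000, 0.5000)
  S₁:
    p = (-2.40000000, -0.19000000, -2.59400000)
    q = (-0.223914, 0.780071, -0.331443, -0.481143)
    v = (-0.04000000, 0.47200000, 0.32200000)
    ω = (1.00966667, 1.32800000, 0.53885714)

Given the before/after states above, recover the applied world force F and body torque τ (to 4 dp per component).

F = (-2.0000, -1.4000, 1.1000)
τ = (0.1500, -0.1600, 0.0900)

ω₁ − ω₀ = (0.00966667, -0.07200000, 0.03885714)
τ = I·(Δω/dt) + ω₀×(Iω₀) = (0.1500, -0.1600, 0.0900)
velocity change Δv = (-0.04000000, -0.02800000, 0.02200000)
F = m·Δv/dt = (-2.0000, -1.4000, 1.1000)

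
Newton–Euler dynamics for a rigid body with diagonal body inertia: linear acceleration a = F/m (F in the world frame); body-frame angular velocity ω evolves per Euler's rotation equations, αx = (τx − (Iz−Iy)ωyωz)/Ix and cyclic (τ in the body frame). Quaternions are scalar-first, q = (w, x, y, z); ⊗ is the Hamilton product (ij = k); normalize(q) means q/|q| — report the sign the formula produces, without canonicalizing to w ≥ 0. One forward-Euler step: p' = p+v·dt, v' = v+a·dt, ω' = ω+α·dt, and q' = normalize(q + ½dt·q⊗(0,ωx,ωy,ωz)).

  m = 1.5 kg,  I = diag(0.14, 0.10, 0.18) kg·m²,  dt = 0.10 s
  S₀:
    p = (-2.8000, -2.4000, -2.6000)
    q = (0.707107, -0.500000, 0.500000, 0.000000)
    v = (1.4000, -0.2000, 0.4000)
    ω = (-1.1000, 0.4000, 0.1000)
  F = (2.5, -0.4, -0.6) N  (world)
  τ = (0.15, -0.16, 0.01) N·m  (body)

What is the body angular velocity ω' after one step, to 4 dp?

ω×(Iω) gyroscopic = (0.0032, 0.0044, 0.0176)
angular accel α = (1.0486, -1.6440, -0.0422)
ω + α·dt = (-0.9951, 0.2356, 0.0958)

ω' = (-0.9951, 0.2356, 0.0958)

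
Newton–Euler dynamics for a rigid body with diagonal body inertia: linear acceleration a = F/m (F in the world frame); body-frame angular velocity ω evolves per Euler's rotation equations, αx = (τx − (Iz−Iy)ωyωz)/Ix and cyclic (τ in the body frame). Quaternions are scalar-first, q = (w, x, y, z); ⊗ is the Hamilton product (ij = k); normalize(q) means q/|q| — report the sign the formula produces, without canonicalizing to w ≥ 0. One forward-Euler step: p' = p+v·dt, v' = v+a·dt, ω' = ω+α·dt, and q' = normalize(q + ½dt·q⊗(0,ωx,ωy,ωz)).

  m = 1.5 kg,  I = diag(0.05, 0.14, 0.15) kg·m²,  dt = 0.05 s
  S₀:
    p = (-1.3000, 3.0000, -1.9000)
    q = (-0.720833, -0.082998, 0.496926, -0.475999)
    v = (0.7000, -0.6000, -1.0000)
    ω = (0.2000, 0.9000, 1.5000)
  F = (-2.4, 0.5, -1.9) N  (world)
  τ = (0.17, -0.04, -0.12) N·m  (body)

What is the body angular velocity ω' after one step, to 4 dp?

α = I⁻¹(τ − ω×Iω) = (3.1300, -0.0714, -0.9080)
ω + α·dt = (0.3565, 0.8964, 1.4546)

ω' = (0.3565, 0.8964, 1.4546)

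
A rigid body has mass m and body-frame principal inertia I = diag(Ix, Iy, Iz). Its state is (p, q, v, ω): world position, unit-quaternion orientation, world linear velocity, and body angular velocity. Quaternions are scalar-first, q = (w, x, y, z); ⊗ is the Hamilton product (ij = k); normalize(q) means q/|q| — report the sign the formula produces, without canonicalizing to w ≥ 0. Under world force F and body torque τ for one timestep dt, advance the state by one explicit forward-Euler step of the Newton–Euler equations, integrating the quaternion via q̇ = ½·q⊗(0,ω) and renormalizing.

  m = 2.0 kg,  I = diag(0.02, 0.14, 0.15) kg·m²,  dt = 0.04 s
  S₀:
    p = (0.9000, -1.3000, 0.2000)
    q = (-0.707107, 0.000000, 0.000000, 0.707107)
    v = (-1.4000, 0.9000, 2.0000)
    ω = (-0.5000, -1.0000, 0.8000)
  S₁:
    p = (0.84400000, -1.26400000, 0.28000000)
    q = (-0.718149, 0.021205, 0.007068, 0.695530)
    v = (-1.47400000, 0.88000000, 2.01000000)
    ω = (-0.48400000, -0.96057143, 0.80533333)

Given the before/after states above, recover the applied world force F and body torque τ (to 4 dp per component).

F = (-3.7000, -1.0000, 0.5000)
τ = (0.0000, 0.1900, 0.0800)

v₁ − v₀ = (-0.07400000, -0.02000000, 0.01000000)
F = m·Δv/dt = (-3.7000, -1.0000, 0.5000)
ω₁ − ω₀ = (0.01600000, 0.03942857, 0.00533333)
applied torque τ = (0.0000, 0.1900, 0.0800)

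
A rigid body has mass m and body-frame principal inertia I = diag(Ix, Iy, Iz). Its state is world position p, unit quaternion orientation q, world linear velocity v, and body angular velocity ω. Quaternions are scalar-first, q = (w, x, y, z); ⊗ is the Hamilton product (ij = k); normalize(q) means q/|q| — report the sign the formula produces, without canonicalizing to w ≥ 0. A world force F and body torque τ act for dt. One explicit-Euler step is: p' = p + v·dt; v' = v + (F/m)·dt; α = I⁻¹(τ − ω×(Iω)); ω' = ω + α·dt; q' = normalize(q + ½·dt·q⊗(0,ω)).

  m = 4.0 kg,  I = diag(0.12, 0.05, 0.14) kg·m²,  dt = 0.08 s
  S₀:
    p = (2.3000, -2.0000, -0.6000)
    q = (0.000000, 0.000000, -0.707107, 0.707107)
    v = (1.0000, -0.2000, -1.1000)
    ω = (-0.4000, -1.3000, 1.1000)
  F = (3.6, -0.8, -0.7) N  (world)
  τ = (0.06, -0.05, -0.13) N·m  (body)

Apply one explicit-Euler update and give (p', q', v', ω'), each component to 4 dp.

α = I⁻¹(τ − ω×Iω) = (1.5725, -1.1760, -0.6686)
ω' = ω + α·dt = (-0.2742, -1.3941, 1.0465)
2q̇ = q⊗(0,ω) = (-1.6970568, 0.1414214, -0.2828428, -0.2828428)
updated quaternion q' = (-0.0677, 0.0056, -0.7167, 0.6941)
a = (0.9000, -0.2000, -0.1750)
p' = p + v·dt = (2.3800, -2.0160, -0.6880)
new velocity v' = (1.0720, -0.2160, -1.1140)

p' = (2.3800, -2.0160, -0.6880)
q' = (-0.0677, 0.0056, -0.7167, 0.6941)
v' = (1.0720, -0.2160, -1.1140)
ω' = (-0.2742, -1.3941, 1.0465)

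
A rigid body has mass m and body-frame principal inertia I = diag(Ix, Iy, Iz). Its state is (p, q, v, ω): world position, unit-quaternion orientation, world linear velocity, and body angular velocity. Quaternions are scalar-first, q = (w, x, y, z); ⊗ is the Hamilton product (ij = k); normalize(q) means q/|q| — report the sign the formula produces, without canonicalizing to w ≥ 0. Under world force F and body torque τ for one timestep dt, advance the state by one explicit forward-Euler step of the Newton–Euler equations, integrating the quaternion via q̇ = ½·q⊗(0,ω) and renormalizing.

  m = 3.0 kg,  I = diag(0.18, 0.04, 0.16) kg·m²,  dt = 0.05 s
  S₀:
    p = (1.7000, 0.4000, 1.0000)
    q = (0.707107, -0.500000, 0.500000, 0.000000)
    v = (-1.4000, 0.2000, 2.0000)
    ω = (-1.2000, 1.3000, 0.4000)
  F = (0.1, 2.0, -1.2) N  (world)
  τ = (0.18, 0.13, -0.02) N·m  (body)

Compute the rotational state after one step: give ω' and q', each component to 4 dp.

angular accel α = (0.6533, 3.4900, -1.4900)
new body rate ω' = (-1.1673, 1.4745, 0.3255)
2q̇ = q⊗(0,ω) = (-1.2500000, -0.6485284, 1.1192391, 0.2328428)
updated quaternion q' = (0.6752, -0.5157, 0.5274, 0.0058)

ω' = (-1.1673, 1.4745, 0.3255)
q' = (0.6752, -0.5157, 0.5274, 0.0058)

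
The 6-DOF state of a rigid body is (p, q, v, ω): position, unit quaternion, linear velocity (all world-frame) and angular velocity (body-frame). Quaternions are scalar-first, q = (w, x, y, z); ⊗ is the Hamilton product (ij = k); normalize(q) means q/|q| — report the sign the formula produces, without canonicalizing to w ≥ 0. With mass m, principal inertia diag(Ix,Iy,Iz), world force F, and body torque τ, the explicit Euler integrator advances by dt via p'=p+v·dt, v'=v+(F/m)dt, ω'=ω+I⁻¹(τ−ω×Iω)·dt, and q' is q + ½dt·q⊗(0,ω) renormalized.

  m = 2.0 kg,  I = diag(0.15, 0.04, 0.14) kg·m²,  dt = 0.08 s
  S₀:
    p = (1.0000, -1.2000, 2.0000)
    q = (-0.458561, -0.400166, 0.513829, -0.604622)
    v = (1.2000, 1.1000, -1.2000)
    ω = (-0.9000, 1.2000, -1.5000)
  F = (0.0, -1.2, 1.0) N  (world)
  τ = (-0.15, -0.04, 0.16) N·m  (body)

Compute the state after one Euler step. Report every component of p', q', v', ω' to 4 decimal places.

p' = (1.0960, -1.1120, 1.9040)
q' = (-0.5320, -0.3841, 0.4878, -0.5757)
v' = (1.2000, 1.0520, -1.1600)
ω' = (-0.8840, 1.0930, -1.4765)

p' = p + v·dt = (1.0960, -1.1120, 1.9040)
new velocity v' = (1.2000, 1.0520, -1.1600)
(τ − ω×Iω)/I = (0.2000, -1.3375, 0.2943)
ω' = ω + α·dt = (-0.8840, 1.0930, -1.4765)
Hamilton product q⊗(0,ω) = (-1.8836772, 0.3675078, -0.6063624, 0.6700884)
q + ½dt·q⊗(0,ω), renormalized = (-0.5320, -0.3841, 0.4878, -0.5757)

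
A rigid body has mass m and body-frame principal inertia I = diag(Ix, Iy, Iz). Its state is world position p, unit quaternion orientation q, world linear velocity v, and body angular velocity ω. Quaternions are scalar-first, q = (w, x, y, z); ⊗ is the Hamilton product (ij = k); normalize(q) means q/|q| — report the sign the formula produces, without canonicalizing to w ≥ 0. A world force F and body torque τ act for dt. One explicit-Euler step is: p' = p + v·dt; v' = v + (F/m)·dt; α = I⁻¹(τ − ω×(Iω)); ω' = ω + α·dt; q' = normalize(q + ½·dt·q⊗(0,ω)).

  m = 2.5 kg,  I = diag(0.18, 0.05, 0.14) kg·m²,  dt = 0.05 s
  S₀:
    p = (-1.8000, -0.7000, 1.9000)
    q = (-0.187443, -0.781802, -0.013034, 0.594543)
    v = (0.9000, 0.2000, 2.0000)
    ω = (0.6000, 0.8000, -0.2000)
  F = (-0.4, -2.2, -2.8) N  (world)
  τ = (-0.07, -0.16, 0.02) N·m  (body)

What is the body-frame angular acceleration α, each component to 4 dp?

precession coupling ω×(Iω) = (-0.0144, -0.0048, -0.0624)
angular accel α = (-0.3089, -3.1040, 0.5886)

α = (-0.3089, -3.1040, 0.5886)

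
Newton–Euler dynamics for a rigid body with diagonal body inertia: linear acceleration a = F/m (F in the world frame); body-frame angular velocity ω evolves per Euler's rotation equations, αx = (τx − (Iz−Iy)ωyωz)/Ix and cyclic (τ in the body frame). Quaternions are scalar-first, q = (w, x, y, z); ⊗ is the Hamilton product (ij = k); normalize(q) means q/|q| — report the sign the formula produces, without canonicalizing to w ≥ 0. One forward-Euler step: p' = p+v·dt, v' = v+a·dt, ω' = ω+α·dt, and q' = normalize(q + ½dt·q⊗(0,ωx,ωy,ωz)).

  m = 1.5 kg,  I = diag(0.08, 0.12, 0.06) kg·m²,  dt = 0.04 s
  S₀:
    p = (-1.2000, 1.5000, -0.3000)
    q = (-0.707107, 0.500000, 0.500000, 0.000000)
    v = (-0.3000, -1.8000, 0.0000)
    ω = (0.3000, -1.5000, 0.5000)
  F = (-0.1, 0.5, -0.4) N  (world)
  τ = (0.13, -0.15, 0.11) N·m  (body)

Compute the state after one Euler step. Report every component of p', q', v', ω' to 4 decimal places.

p' = (-1.2120, 1.4280, -0.3000)
q' = (-0.6947, 0.5005, 0.5159, -0.0251)
v' = (-0.3027, -1.7867, -0.0107)
ω' = (0.3425, -1.5510, 0.5853)

gyro term ω×Iω = (0.0450, 0.0030, -0.0180)
angular accel α = (1.0625, -1.2750, 2.1333)
ω' = ω + α·dt = (0.3425, -1.5510, 0.5853)
Hamilton product q⊗(0,ω) = (0.6000000, 0.0378679, 0.8106605, -1.2535535)
updated quaternion q' = (-0.6947, 0.5005, 0.5159, -0.0251)
linear accel F/m = (-0.0667, 0.3333, -0.2667)
p' = p + v·dt = (-1.2120, 1.4280, -0.3000)
new velocity v' = (-0.3027, -1.7867, -0.0107)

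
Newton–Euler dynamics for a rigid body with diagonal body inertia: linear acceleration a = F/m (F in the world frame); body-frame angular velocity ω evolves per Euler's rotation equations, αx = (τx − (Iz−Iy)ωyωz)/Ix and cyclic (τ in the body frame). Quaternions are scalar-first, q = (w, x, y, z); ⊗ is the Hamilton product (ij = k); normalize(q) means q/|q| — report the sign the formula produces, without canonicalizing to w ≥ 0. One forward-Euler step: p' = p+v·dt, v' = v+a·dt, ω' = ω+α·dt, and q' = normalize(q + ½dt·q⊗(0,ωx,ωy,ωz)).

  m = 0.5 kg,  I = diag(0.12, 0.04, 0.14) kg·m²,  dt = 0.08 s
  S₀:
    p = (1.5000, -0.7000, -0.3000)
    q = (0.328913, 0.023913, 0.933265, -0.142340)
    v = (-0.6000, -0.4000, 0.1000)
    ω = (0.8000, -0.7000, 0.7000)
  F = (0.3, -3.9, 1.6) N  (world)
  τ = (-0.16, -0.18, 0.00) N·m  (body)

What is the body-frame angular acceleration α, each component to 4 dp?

gyro term ω×Iω = (-0.0490, -0.0112, 0.0448)
angular accel α = (-0.9250, -4.2200, -0.3200)

α = (-0.9250, -4.2200, -0.3200)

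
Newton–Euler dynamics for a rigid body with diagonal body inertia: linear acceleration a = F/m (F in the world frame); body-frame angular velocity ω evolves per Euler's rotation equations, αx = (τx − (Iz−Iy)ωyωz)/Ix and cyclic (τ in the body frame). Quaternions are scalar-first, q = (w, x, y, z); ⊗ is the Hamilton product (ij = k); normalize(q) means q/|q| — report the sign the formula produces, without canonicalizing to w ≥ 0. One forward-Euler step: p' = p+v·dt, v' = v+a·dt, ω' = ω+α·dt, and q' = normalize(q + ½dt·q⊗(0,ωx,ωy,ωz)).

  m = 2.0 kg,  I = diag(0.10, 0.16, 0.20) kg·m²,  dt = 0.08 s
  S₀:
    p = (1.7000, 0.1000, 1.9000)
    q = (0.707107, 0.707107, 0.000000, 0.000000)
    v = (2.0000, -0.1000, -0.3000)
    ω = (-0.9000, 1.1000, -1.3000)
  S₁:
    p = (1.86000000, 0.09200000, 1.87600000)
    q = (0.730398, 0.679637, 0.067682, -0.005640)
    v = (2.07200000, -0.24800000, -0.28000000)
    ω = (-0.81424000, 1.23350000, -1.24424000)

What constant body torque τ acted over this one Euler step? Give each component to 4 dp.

τ = (0.0500, 0.1500, 0.0800)

ω₁ − ω₀ = (0.08576000, 0.13350000, 0.05576000)
I·α + gyro = (0.0500, 0.1500, 0.0800)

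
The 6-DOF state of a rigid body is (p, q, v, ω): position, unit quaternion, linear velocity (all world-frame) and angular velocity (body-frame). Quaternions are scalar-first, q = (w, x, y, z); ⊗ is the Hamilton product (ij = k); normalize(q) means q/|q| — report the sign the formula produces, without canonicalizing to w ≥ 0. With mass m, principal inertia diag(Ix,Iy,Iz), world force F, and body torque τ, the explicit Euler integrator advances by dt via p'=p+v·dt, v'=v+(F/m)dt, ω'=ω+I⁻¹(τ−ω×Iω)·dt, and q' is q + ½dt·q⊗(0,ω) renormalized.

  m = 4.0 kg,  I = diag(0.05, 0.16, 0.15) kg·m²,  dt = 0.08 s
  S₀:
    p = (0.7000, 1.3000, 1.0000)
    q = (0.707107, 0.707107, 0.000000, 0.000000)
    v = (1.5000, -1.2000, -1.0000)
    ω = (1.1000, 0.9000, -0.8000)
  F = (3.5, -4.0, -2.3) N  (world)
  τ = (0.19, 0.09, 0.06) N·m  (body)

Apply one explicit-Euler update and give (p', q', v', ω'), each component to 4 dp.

α = I⁻¹(τ − ω×Iω) = (3.6560, 0.0125, -0.3260)
ω' = ω + α·dt = (1.3925, 0.9010, -0.8261)
Hamilton product q⊗(0,ω) = (-0.7778177, 0.7778177, 1.2020819, 0.0707107)
q + ½dt·q⊗(0,ω), renormalized = (0.6746, 0.7367, 0.0480, 0.0028)
linear accel F/m = (0.8750, -1.0000, -0.5750)
p' = p + v·dt = (0.8200, 1.2040, 0.9200)
new velocity v' = (1.5700, -1.2800, -1.0460)

p' = (0.8200, 1.2040, 0.9200)
q' = (0.6746, 0.7367, 0.0480, 0.0028)
v' = (1.5700, -1.2800, -1.0460)
ω' = (1.3925, 0.9010, -0.8261)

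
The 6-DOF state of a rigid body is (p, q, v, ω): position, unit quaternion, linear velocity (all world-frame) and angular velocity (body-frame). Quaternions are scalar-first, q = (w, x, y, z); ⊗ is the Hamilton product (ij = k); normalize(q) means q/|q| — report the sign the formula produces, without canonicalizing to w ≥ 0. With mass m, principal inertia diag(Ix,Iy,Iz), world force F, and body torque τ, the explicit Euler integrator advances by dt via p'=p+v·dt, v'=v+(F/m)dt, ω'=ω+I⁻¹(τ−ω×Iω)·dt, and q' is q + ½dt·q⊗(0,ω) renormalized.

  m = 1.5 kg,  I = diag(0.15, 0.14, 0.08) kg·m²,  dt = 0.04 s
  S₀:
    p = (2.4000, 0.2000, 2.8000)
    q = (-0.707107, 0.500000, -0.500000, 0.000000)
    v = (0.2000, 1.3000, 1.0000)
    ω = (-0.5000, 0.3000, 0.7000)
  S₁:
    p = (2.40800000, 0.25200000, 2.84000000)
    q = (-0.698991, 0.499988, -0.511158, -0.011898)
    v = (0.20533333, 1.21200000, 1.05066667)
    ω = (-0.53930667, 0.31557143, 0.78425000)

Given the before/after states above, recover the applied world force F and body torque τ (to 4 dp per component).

velocity change Δv = (0.00533333, -0.08800000, 0.05066667)
m·(v₁−v₀)/dt = (0.2000, -3.3000, 1.9000)
ω₁ − ω₀ = (-0.03930667, 0.01557143, 0.08425000)
precession coupling = (-0.0126, -0.0245, 0.0015)
I·α + gyro = (-0.1600, 0.0300, 0.1700)

F = (0.2000, -3.3000, 1.9000)
τ = (-0.1600, 0.0300, 0.1700)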